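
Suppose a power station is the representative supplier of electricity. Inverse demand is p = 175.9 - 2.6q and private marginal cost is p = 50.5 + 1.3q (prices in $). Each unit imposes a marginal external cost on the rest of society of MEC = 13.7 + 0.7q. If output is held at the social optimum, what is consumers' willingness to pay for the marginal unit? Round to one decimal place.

P = $112.8

Social marginal cost = private MC + MEC = 64.2 + 2.0q.
Set SMC = demand: 64.2 + 2.0q = 175.9 - 2.6q → q* = 24.2826.
Consumer price on the demand curve at q*: 175.9 − 2.6×24.2826 = 112.7652.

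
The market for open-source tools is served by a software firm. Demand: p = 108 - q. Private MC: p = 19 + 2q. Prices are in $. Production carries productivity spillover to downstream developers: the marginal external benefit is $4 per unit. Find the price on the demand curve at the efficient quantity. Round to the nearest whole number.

P = $77

Social marginal cost = private MC − MEB = 15 + 2q.
Set SMC = demand: 15 + 2q = 108 - q → q* = 31.0000.
Consumer price on the demand curve at q*: 108 − 1×31.0000 = 77.0000.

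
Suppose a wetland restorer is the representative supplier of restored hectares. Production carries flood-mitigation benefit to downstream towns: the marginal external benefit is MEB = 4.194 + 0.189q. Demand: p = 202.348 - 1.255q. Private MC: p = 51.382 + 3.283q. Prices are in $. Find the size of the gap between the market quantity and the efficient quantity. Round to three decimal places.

2.410 units

Market equilibrium (private): 51.382 + 3.283q = 202.348 - 1.255q → q_m = 33.2671.
Social marginal cost = private MC − MEB = 47.188 + 3.094q.
Set SMC = demand: 47.188 + 3.094q = 202.348 - 1.255q → q* = 35.6772.
Gap = |33.2671 − 35.6772| = 2.4101.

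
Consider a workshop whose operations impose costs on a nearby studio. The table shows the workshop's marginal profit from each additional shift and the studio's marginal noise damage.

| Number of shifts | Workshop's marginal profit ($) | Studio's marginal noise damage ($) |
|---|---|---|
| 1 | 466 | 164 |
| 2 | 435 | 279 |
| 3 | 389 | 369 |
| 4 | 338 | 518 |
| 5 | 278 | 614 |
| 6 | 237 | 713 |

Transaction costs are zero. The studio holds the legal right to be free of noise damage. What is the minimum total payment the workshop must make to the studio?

Efficient level: marginal profit ≥ marginal noise damage through level 3, so k* = 3.
With the studio holding the right, the workshop must at least compensate total damage at k*: 164 + 279 + 369 = 812.

$812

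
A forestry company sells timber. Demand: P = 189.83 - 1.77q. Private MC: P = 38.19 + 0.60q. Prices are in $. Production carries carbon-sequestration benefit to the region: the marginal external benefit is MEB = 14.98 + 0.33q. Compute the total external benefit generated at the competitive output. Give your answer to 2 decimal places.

Market equilibrium (private): 38.19 + 0.60q = 189.83 - 1.77q → q_m = 63.9831.
Total external benefit = ∫₀^{q_m} (14.98 + 0.33q) dq = 14.98×63.9831 + ½×0.33×63.9831² = 1633.9500.

$1633.95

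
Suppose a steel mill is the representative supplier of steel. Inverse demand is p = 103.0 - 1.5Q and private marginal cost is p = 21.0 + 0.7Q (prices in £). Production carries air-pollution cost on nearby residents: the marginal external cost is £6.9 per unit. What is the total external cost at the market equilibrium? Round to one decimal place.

Market equilibrium (private): 21.0 + 0.7Q = 103.0 - 1.5Q → Q_m = 37.2727.
Total external cost = MEC × Q_m = 6.9 × 37.2727 = 257.1816.

£257.2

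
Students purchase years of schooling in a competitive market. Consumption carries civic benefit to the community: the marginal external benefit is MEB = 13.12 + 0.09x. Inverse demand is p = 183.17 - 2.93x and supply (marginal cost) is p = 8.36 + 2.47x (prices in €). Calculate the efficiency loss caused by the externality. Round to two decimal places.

DWL = €24.21

Market equilibrium (private): 8.36 + 2.47x = 183.17 - 2.93x → x_m = 32.3722.
Social marginal benefit = demand + MEB = 196.29 - 2.84x.
Set SMB = MC: 196.29 - 2.84x = 8.36 + 2.47x → x* = 35.3917.
Height of the DWL triangle at x_m is SMB(x_m) − MC(x_m) = MEB(x_m) = 16.0335.
DWL = ½ × 3.0195 × 16.0335 = 24.2066.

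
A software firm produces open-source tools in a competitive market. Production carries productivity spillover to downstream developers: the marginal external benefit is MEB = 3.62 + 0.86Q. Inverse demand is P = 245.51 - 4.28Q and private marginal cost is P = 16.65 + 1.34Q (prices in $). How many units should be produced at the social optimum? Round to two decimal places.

Social marginal cost = private MC − MEB = 13.03 + 0.48Q.
Set SMC = demand: 13.03 + 0.48Q = 245.51 - 4.28Q → Q* = 48.8403.

Q* = 48.84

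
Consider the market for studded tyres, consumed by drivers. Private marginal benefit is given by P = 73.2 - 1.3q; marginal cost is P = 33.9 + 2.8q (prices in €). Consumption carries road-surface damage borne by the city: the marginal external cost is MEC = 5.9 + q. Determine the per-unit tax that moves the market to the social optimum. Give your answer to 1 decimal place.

Social marginal benefit = demand − MEC = 67.3 - 2.3q.
Set SMB = MC: 67.3 - 2.3q = 33.9 + 2.8q → q* = 6.5490.
The Pigouvian tax equals MEC at q*: 5.9 + 1.0×6.5490 = 12.4490.

tax = €12.4 per unit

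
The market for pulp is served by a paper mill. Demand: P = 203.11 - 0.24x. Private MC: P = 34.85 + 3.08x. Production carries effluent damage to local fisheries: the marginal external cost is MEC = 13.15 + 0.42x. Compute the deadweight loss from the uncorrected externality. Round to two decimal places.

Market equilibrium (private): 34.85 + 3.08x = 203.11 - 0.24x → x_m = 50.6807.
Social marginal cost = private MC + MEC = 48.00 + 3.50x.
Set SMC = demand: 48.00 + 3.50x = 203.11 - 0.24x → x* = 41.4733.
Between x* and x_m the wedge SMC − demand runs linearly from 0 to MEC(x_m), so the loss is a triangle.
DWL = ½ × 9.2074 × 34.4359 = 158.5326.

DWL = 158.53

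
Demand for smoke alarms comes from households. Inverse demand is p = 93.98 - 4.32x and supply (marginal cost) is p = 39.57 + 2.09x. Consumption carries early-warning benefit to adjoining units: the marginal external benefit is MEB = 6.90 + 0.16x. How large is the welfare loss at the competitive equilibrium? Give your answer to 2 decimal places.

DWL = 5.46

Market equilibrium (private): 39.57 + 2.09x = 93.98 - 4.32x → x_m = 8.4883.
Social marginal benefit = demand + MEB = 100.88 - 4.16x.
Set SMB = MC: 100.88 - 4.16x = 39.57 + 2.09x → x* = 9.8096.
Between x* and x_m the wedge SMB − MC runs linearly from 0 to MEB(x_m), so the loss is a triangle.
DWL = ½ × 1.3213 × 8.2581 = 5.4557.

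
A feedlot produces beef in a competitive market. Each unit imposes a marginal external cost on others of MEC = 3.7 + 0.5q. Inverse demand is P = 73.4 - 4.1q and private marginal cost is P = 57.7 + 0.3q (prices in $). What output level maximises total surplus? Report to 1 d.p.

Social marginal cost = private MC + MEC = 61.4 + 0.8q.
Set SMC = demand: 61.4 + 0.8q = 73.4 - 4.1q → q* = 2.4490.

q* = 2.4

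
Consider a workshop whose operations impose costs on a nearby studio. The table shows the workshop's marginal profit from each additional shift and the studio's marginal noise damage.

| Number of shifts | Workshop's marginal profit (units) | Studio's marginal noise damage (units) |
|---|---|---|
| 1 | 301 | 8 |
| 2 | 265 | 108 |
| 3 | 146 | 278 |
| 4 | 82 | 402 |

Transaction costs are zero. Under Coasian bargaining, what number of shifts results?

Bargaining reaches the level where marginal profit last exceeds marginal noise damage.
That holds through level 2 (265 ≥ 108) but not at 3 (146 < 278).

2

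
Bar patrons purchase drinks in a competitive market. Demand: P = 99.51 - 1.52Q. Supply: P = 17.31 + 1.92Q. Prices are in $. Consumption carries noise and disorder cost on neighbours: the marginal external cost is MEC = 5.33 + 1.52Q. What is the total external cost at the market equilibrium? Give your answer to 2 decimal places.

Market equilibrium (private): 17.31 + 1.92Q = 99.51 - 1.52Q → Q_m = 23.8953.
Total external cost = ∫₀^{Q_m} (5.33 + 1.52Q) dQ = 5.33×23.8953 + ½×1.52×23.8953² = 561.3108.

$561.31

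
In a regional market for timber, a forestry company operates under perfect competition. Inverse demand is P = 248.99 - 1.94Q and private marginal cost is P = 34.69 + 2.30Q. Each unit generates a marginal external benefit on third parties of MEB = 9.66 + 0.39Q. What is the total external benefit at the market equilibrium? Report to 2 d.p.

Market equilibrium (private): 34.69 + 2.30Q = 248.99 - 1.94Q → Q_m = 50.5425.
Total external benefit = ∫₀^{Q_m} (9.66 + 0.39Q) dQ = 9.66×50.5425 + ½×0.39×50.5425² = 986.3767.

986.38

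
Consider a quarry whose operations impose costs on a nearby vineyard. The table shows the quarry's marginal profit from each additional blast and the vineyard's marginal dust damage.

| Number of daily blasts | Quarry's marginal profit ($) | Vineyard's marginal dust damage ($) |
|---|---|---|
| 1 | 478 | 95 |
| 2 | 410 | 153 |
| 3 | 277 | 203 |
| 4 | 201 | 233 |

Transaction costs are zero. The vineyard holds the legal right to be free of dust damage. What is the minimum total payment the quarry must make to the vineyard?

Efficient level: marginal profit ≥ marginal dust damage through level 3, so k* = 3.
With the vineyard holding the right, the quarry must at least compensate total damage at k*: 95 + 153 + 203 = 451.

$451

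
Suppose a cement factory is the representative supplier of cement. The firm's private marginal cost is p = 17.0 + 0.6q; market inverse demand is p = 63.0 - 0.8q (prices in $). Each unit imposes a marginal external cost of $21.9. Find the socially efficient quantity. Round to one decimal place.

q* = 17.2

Social marginal cost = private MC + MEC = 38.9 + 0.6q.
Set SMC = demand: 38.9 + 0.6q = 63.0 - 0.8q → q* = 17.2143.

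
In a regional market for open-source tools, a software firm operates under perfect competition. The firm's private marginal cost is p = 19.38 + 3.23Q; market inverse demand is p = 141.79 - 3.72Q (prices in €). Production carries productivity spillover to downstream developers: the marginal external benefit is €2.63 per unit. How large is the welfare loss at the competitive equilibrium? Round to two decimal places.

DWL = €0.50

Market equilibrium (private): 19.38 + 3.23Q = 141.79 - 3.72Q → Q_m = 17.6129.
Social marginal cost = private MC − MEB = 16.75 + 3.23Q.
Set SMC = demand: 16.75 + 3.23Q = 141.79 - 3.72Q → Q* = 17.9914.
Height of the DWL triangle at Q_m is demand(Q_m) − SMC(Q_m) = MEB(Q_m) = 2.6300.
DWL = ½ × 0.3785 × 2.6300 = 0.4977.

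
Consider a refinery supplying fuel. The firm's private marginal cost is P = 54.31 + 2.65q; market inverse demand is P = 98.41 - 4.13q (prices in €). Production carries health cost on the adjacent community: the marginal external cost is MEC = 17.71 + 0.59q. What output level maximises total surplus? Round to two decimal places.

q* = 3.58

Social marginal cost = private MC + MEC = 72.02 + 3.24q.
Set SMC = demand: 72.02 + 3.24q = 98.41 - 4.13q → q* = 3.5807.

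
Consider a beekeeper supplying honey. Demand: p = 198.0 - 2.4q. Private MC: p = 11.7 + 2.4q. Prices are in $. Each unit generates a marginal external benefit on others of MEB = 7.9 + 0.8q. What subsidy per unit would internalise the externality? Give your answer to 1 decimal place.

subsidy = $46.7 per unit

Social marginal cost = private MC − MEB = 3.8 + 1.6q.
Set SMC = demand: 3.8 + 1.6q = 198.0 - 2.4q → q* = 48.5500.
The Pigouvian subsidy equals MEB at q*: 7.9 + 0.8×48.5500 = 46.7400.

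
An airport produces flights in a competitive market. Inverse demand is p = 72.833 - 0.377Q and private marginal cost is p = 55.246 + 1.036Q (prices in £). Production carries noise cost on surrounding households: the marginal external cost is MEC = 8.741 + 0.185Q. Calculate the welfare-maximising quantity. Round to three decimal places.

Q* = 5.536

Social marginal cost = private MC + MEC = 63.987 + 1.221Q.
Set SMC = demand: 63.987 + 1.221Q = 72.833 - 0.377Q → Q* = 5.5357.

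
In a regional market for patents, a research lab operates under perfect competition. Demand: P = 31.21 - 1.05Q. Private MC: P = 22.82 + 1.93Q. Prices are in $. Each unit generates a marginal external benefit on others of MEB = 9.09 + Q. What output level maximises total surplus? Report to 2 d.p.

Q* = 8.83

Social marginal cost = private MC − MEB = 13.73 + 0.93Q.
Set SMC = demand: 13.73 + 0.93Q = 31.21 - 1.05Q → Q* = 8.8283.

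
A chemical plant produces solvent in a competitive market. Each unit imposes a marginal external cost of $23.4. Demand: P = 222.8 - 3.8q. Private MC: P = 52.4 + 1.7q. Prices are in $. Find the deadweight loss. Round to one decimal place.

Market equilibrium (private): 52.4 + 1.7q = 222.8 - 3.8q → q_m = 30.9818.
Social marginal cost = private MC + MEC = 75.8 + 1.7q.
Set SMC = demand: 75.8 + 1.7q = 222.8 - 3.8q → q* = 26.7273.
The loss is the area between SMC and demand from q* to q_m; with linear curves that's a triangle of height MEC(q_m).
DWL = ½ × 4.2545 × 23.4000 = 49.7777.

DWL = $49.8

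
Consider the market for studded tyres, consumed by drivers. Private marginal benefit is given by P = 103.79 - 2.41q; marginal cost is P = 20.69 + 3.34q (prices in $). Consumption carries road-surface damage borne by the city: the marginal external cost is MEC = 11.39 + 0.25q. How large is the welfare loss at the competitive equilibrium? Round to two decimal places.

Market equilibrium (private): 20.69 + 3.34q = 103.79 - 2.41q → q_m = 14.4522.
Social marginal benefit = demand − MEC = 92.40 - 2.66q.
Set SMB = MC: 92.40 - 2.66q = 20.69 + 3.34q → q* = 11.9517.
Between q* and q_m the wedge MC − SMB runs linearly from 0 to MEC(q_m), so the loss is a triangle.
DWL = ½ × 2.5005 × 15.0030 = 18.7575.

DWL = $18.76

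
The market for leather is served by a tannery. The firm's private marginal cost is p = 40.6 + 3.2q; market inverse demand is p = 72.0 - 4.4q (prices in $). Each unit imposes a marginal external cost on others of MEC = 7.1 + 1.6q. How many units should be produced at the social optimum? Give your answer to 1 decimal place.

Social marginal cost = private MC + MEC = 47.7 + 4.8q.
Set SMC = demand: 47.7 + 4.8q = 72.0 - 4.4q → q* = 2.6413.

q* = 2.6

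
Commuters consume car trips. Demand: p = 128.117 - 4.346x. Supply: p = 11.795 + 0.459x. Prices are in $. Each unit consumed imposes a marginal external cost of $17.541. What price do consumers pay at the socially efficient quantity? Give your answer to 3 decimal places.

Social marginal benefit = demand − MEC = 110.576 - 4.346x.
Set SMB = MC: 110.576 - 4.346x = 11.795 + 0.459x → x* = 20.5580.
Consumer price on the demand curve at x*: 128.117 − 4.346×20.5580 = 38.7719.

P = $38.772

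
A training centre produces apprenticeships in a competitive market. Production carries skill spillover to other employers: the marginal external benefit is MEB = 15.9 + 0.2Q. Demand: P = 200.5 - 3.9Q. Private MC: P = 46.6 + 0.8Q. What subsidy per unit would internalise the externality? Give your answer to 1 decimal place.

Social marginal cost = private MC − MEB = 30.7 + 0.6Q.
Set SMC = demand: 30.7 + 0.6Q = 200.5 - 3.9Q → Q* = 37.7333.
The Pigouvian subsidy equals MEB at Q*: 15.9 + 0.2×37.7333 = 23.4467.

subsidy = 23.4 per unit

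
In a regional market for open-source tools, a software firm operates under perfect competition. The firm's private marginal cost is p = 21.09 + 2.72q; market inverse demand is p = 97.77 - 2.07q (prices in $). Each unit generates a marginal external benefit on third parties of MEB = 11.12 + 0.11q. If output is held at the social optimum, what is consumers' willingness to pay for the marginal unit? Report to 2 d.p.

P = $58.94

Social marginal cost = private MC − MEB = 9.97 + 2.61q.
Set SMC = demand: 9.97 + 2.61q = 97.77 - 2.07q → q* = 18.7607.
Consumer price on the demand curve at q*: 97.77 − 2.07×18.7607 = 58.9354.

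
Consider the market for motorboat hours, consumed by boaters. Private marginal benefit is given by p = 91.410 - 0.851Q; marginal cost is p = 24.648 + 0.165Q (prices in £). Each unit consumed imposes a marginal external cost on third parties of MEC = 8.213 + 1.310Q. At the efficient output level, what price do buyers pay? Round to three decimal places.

Social marginal benefit = demand − MEC = 83.197 - 2.161Q.
Set SMB = MC: 83.197 - 2.161Q = 24.648 + 0.165Q → Q* = 25.1715.
Consumer price on the demand curve at Q*: 91.410 − 0.851×25.1715 = 69.9891.

P = £69.989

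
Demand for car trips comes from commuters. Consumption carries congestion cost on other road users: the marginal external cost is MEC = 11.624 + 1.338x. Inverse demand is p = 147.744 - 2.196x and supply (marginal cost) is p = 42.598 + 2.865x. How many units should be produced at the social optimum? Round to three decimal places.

Social marginal benefit = demand − MEC = 136.120 - 3.534x.
Set SMB = MC: 136.120 - 3.534x = 42.598 + 2.865x → x* = 14.6151.

x* = 14.615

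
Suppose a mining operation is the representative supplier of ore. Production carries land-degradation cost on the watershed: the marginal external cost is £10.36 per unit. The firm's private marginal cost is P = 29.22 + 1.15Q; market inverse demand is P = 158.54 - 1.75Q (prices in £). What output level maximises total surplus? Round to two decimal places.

Q* = 41.02

Social marginal cost = private MC + MEC = 39.58 + 1.15Q.
Set SMC = demand: 39.58 + 1.15Q = 158.54 - 1.75Q → Q* = 41.0207.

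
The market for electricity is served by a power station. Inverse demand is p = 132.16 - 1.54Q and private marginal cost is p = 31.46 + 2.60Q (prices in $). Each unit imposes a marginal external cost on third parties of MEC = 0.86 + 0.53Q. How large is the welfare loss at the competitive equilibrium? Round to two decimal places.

DWL = $20.25

Market equilibrium (private): 31.46 + 2.60Q = 132.16 - 1.54Q → Q_m = 24.3237.
Social marginal cost = private MC + MEC = 32.32 + 3.13Q.
Set SMC = demand: 32.32 + 3.13Q = 132.16 - 1.54Q → Q* = 21.3790.
The welfare-loss triangle has base |Q_m − Q*| and height MEC(Q_m) (the vertical gap between SMC and demand is zero at Q* and MEC at Q_m).
DWL = ½ × 2.9447 × 13.7515 = 20.2470.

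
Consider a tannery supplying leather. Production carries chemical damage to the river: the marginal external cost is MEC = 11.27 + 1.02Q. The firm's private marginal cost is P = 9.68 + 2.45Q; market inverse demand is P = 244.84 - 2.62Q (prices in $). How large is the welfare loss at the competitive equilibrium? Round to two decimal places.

DWL = $281.74

Market equilibrium (private): 9.68 + 2.45Q = 244.84 - 2.62Q → Q_m = 46.3826.
Social marginal cost = private MC + MEC = 20.95 + 3.47Q.
Set SMC = demand: 20.95 + 3.47Q = 244.84 - 2.62Q → Q* = 36.7635.
The welfare-loss triangle has base |Q_m − Q*| and height MEC(Q_m) (the vertical gap between SMC and demand is zero at Q* and MEC at Q_m).
DWL = ½ × 9.6191 × 58.5803 = 281.7449.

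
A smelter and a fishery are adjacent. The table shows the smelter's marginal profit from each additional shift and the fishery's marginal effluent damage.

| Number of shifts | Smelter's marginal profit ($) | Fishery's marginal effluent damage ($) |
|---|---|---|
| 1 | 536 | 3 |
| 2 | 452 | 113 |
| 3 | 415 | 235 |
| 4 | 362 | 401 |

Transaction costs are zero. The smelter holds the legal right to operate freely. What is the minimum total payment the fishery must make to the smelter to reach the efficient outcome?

$362

Left alone the smelter would choose level 4 (marginal profit stays positive).
Efficient level: k* = 3 (marginal profit ≥ marginal effluent damage through 3).
The fishery must at least cover the smelter's forgone profit from cutting 4→3: 362 = 362.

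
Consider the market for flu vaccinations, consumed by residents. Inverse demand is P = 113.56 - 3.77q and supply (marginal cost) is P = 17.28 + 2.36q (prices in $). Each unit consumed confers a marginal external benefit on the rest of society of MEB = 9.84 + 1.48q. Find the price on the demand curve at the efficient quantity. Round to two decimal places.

P = $27.52

Social marginal benefit = demand + MEB = 123.40 - 2.29q.
Set SMB = MC: 123.40 - 2.29q = 17.28 + 2.36q → q* = 22.8215.
Consumer price on the demand curve at q*: 113.56 − 3.77×22.8215 = 27.5229.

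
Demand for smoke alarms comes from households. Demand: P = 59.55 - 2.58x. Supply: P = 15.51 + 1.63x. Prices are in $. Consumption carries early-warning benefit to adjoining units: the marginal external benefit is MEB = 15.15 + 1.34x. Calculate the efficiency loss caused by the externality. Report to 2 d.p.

Market equilibrium (private): 15.51 + 1.63x = 59.55 - 2.58x → x_m = 10.4608.
Social marginal benefit = demand + MEB = 74.70 - 1.24x.
Set SMB = MC: 74.70 - 1.24x = 15.51 + 1.63x → x* = 20.6237.
The welfare-loss triangle has base |x_m − x*| and height MEB(x_m) (the vertical gap between SMB and MC is zero at x* and MEB at x_m).
DWL = ½ × 10.1629 × 29.1675 = 148.2132.

DWL = $148.21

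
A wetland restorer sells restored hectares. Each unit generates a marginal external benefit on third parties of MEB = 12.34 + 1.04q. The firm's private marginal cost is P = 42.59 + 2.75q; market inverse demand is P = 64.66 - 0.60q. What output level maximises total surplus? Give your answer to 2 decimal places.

Social marginal cost = private MC − MEB = 30.25 + 1.71q.
Set SMC = demand: 30.25 + 1.71q = 64.66 - 0.60q → q* = 14.8961.

q* = 14.90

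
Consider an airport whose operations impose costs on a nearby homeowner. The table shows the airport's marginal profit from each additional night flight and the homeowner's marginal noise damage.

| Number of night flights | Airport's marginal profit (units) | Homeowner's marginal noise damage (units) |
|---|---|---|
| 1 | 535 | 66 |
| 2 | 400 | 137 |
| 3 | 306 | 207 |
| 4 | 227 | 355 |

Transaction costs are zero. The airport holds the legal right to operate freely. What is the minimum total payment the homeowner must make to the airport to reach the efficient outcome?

227

Left alone the airport would choose level 4 (marginal profit stays positive).
Efficient level: k* = 3 (marginal profit ≥ marginal noise damage through 3).
The homeowner must at least cover the airport's forgone profit from cutting 4→3: 227 = 227.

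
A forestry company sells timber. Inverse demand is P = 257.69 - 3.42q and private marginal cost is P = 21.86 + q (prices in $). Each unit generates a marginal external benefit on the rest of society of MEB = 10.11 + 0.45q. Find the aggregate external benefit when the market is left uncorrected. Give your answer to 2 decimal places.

Market equilibrium (private): 21.86 + q = 257.69 - 3.42q → q_m = 53.3552.
Total external benefit = ∫₀^{q_m} (10.11 + 0.45q) dq = 10.11×53.3552 + ½×0.45×53.3552² = 1179.9460.

$1179.95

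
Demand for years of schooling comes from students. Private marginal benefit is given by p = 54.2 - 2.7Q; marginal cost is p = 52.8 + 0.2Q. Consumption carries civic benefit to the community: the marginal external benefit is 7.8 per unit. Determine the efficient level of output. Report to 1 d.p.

Social marginal benefit = demand + MEB = 62.0 - 2.7Q.
Set SMB = MC: 62.0 - 2.7Q = 52.8 + 0.2Q → Q* = 3.1724.

Q* = 3.2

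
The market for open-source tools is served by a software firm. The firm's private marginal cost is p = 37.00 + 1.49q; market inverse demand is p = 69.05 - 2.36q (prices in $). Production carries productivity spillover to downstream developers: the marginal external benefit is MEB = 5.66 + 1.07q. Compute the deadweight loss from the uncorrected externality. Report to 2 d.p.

Market equilibrium (private): 37.00 + 1.49q = 69.05 - 2.36q → q_m = 8.3247.
Social marginal cost = private MC − MEB = 31.34 + 0.42q.
Set SMC = demand: 31.34 + 0.42q = 69.05 - 2.36q → q* = 13.5647.
The welfare-loss triangle has base |q_m − q*| and height MEB(q_m) (the vertical gap between SMC and demand is zero at q* and MEB at q_m).
DWL = ½ × 5.2400 × 14.5674 = 38.1666.

DWL = $38.17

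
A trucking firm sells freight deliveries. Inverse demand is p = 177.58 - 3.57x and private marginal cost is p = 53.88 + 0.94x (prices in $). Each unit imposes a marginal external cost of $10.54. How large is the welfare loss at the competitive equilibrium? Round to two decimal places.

Market equilibrium (private): 53.88 + 0.94x = 177.58 - 3.57x → x_m = 27.4279.
Social marginal cost = private MC + MEC = 64.42 + 0.94x.
Set SMC = demand: 64.42 + 0.94x = 177.58 - 3.57x → x* = 25.0909.
Height of the DWL triangle at x_m is SMC(x_m) − demand(x_m) = MEC(x_m) = 10.5400.
DWL = ½ × 2.3370 × 10.5400 = 12.3160.

DWL = $12.32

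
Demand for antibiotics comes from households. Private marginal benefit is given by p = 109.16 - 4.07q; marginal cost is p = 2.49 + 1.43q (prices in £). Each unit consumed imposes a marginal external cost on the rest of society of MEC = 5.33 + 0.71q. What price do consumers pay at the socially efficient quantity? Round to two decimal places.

P = £42.74

Social marginal benefit = demand − MEC = 103.83 - 4.78q.
Set SMB = MC: 103.83 - 4.78q = 2.49 + 1.43q → q* = 16.3188.
Consumer price on the demand curve at q*: 109.16 − 4.07×16.3188 = 42.7425.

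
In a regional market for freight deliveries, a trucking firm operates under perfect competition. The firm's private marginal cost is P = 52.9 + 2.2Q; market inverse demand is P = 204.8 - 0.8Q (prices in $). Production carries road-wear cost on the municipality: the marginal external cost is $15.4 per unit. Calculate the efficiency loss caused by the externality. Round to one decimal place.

DWL = $39.5

Market equilibrium (private): 52.9 + 2.2Q = 204.8 - 0.8Q → Q_m = 50.6333.
Social marginal cost = private MC + MEC = 68.3 + 2.2Q.
Set SMC = demand: 68.3 + 2.2Q = 204.8 - 0.8Q → Q* = 45.5000.
The welfare-loss triangle has base |Q_m − Q*| and height MEC(Q_m) (the vertical gap between SMC and demand is zero at Q* and MEC at Q_m).
DWL = ½ × 5.1333 × 15.4000 = 39.5264.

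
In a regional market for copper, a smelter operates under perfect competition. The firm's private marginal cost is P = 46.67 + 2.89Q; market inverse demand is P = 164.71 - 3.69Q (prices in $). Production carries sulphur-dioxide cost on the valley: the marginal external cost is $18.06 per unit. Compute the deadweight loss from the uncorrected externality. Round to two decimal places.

Market equilibrium (private): 46.67 + 2.89Q = 164.71 - 3.69Q → Q_m = 17.9392.
Social marginal cost = private MC + MEC = 64.73 + 2.89Q.
Set SMC = demand: 64.73 + 2.89Q = 164.71 - 3.69Q → Q* = 15.1945.
Between Q* and Q_m the wedge SMC − demand runs linearly from 0 to MEC(Q_m), so the loss is a triangle.
DWL = ½ × 2.7447 × 18.0600 = 24.7846.

DWL = $24.78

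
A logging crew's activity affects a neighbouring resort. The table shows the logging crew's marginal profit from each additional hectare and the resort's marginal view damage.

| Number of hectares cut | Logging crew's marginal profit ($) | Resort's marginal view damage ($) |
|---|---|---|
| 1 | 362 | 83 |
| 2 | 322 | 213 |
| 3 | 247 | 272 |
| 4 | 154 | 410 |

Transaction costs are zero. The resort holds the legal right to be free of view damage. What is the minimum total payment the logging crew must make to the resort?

Efficient level: marginal profit ≥ marginal view damage through level 2, so k* = 2.
With the resort holding the right, the logging crew must at least compensate total damage at k*: 83 + 213 = 296.

$296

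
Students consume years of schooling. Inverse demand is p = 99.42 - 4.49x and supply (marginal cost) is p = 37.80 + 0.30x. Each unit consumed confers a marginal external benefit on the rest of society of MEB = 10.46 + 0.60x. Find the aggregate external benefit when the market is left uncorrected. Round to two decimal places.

184.21

Market equilibrium (private): 37.80 + 0.30x = 99.42 - 4.49x → x_m = 12.8643.
Total external benefit = ∫₀^{x_m} (10.46 + 0.60x) dx = 10.46×12.8643 + ½×0.60×12.8643² = 184.2076.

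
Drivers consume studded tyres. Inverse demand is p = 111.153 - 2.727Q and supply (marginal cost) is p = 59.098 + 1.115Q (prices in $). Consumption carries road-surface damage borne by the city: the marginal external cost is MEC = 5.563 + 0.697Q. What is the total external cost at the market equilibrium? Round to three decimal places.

Market equilibrium (private): 59.098 + 1.115Q = 111.153 - 2.727Q → Q_m = 13.5489.
Total external cost = ∫₀^{Q_m} (5.563 + 0.697Q) dQ = 5.563×13.5489 + ½×0.697×13.5489² = 139.3476.

$139.348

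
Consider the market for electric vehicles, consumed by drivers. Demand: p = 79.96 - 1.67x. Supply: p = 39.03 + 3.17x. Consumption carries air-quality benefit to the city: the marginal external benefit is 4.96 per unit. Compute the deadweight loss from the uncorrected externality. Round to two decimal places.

DWL = 2.54

Market equilibrium (private): 39.03 + 3.17x = 79.96 - 1.67x → x_m = 8.4566.
Social marginal benefit = demand + MEB = 84.92 - 1.67x.
Set SMB = MC: 84.92 - 1.67x = 39.03 + 3.17x → x* = 9.4814.
The welfare-loss triangle has base |x_m − x*| and height MEB(x_m) (the vertical gap between SMB and MC is zero at x* and MEB at x_m).
DWL = ½ × 1.0248 × 4.9600 = 2.5415.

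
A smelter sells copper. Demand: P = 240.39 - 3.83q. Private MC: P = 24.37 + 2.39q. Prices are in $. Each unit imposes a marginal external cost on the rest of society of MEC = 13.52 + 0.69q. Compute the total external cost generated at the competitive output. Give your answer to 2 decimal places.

Market equilibrium (private): 24.37 + 2.39q = 240.39 - 3.83q → q_m = 34.7299.
Total external cost = ∫₀^{q_m} (13.52 + 0.69q) dq = 13.52×34.7299 + ½×0.69×34.7299² = 885.6755.

$885.68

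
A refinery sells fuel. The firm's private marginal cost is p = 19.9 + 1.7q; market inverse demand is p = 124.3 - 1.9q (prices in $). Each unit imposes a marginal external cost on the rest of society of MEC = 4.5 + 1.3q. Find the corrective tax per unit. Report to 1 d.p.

Social marginal cost = private MC + MEC = 24.4 + 3.0q.
Set SMC = demand: 24.4 + 3.0q = 124.3 - 1.9q → q* = 20.3878.
The Pigouvian tax equals MEC at q*: 4.5 + 1.3×20.3878 = 31.0041.

tax = $31.0 per unit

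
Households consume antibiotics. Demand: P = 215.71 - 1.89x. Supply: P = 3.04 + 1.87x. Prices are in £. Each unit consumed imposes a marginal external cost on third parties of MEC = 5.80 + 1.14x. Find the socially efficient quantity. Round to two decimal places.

Social marginal benefit = demand − MEC = 209.91 - 3.03x.
Set SMB = MC: 209.91 - 3.03x = 3.04 + 1.87x → x* = 42.2184.

x* = 42.22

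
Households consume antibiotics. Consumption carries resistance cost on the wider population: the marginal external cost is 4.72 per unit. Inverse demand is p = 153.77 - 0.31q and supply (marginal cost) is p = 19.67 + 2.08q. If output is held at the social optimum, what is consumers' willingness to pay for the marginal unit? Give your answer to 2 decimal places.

Social marginal benefit = demand − MEC = 149.05 - 0.31q.
Set SMB = MC: 149.05 - 0.31q = 19.67 + 2.08q → q* = 54.1339.
Consumer price on the demand curve at q*: 153.77 − 0.31×54.1339 = 136.9885.

P = 136.99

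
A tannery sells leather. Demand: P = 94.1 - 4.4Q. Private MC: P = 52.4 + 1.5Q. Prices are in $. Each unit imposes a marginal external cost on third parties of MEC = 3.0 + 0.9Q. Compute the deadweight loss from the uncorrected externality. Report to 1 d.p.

Market equilibrium (private): 52.4 + 1.5Q = 94.1 - 4.4Q → Q_m = 7.0678.
Social marginal cost = private MC + MEC = 55.4 + 2.4Q.
Set SMC = demand: 55.4 + 2.4Q = 94.1 - 4.4Q → Q* = 5.6912.
Height of the DWL triangle at Q_m is SMC(Q_m) − demand(Q_m) = MEC(Q_m) = 9.3610.
DWL = ½ × 1.3766 × 9.3610 = 6.4432.

DWL = $6.4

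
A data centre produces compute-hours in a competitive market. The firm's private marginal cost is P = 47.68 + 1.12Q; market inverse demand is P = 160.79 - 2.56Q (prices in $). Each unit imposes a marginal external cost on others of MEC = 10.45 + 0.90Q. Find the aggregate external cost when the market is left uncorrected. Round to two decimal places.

$746.32

Market equilibrium (private): 47.68 + 1.12Q = 160.79 - 2.56Q → Q_m = 30.7364.
Total external cost = ∫₀^{Q_m} (10.45 + 0.90Q) dQ = 10.45×30.7364 + ½×0.90×30.7364² = 746.3222.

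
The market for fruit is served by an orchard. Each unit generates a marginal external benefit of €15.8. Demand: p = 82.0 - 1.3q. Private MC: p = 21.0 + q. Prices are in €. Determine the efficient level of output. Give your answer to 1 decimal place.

Social marginal cost = private MC − MEB = 5.2 + q.
Set SMC = demand: 5.2 + q = 82.0 - 1.3q → q* = 33.3913.

q* = 33.4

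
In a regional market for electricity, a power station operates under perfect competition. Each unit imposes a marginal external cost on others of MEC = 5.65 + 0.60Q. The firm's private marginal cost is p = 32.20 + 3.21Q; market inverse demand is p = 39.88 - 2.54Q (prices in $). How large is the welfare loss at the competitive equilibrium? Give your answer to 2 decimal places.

Market equilibrium (private): 32.20 + 3.21Q = 39.88 - 2.54Q → Q_m = 1.3357.
Social marginal cost = private MC + MEC = 37.85 + 3.81Q.
Set SMC = demand: 37.85 + 3.81Q = 39.88 - 2.54Q → Q* = 0.3197.
Between Q* and Q_m the wedge SMC − demand runs linearly from 0 to MEC(Q_m), so the loss is a triangle.
DWL = ½ × 1.0160 × 6.4514 = 3.2773.

DWL = $3.28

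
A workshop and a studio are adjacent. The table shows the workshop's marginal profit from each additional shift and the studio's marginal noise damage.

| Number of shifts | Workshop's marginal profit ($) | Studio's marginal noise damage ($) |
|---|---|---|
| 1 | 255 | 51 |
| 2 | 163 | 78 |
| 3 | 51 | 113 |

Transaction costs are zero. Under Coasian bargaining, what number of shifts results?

2

Bargaining reaches the level where marginal profit last exceeds marginal noise damage.
That holds through level 2 (163 ≥ 78) but not at 3 (51 < 113).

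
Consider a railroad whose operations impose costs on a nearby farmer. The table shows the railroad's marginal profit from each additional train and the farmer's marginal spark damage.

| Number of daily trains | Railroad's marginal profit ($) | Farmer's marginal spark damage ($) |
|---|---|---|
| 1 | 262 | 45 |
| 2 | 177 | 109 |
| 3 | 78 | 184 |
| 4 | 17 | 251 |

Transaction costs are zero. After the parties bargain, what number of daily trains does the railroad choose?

Bargaining reaches the level where marginal profit last exceeds marginal spark damage.
That holds through level 2 (177 ≥ 109) but not at 3 (78 < 184).

2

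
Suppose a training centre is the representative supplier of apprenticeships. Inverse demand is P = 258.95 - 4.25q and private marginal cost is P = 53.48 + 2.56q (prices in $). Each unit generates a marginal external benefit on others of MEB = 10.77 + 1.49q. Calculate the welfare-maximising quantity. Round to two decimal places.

q* = 40.65

Social marginal cost = private MC − MEB = 42.71 + 1.07q.
Set SMC = demand: 42.71 + 1.07q = 258.95 - 4.25q → q* = 40.6466.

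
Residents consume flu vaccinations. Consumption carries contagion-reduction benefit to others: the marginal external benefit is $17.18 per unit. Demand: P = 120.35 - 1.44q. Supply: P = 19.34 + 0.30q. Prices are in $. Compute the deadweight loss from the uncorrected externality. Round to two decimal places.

DWL = $84.81

Market equilibrium (private): 19.34 + 0.30q = 120.35 - 1.44q → q_m = 58.0517.
Social marginal benefit = demand + MEB = 137.53 - 1.44q.
Set SMB = MC: 137.53 - 1.44q = 19.34 + 0.30q → q* = 67.9253.
The loss is the area between SMB and MC from q* to q_m; with linear curves that's a triangle of height MEB(q_m).
DWL = ½ × 9.8736 × 17.1800 = 84.8142.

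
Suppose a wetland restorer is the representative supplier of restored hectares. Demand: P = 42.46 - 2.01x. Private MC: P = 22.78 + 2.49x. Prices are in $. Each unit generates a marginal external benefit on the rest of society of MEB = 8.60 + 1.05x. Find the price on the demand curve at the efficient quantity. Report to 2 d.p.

P = $25.98

Social marginal cost = private MC − MEB = 14.18 + 1.44x.
Set SMC = demand: 14.18 + 1.44x = 42.46 - 2.01x → x* = 8.1971.
Consumer price on the demand curve at x*: 42.46 − 2.01×8.1971 = 25.9838.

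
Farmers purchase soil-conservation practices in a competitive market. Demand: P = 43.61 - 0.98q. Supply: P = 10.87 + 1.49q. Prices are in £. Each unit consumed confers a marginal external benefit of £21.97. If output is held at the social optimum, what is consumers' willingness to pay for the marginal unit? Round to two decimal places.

P = £21.90

Social marginal benefit = demand + MEB = 65.58 - 0.98q.
Set SMB = MC: 65.58 - 0.98q = 10.87 + 1.49q → q* = 22.1498.
Consumer price on the demand curve at q*: 43.61 − 0.98×22.1498 = 21.9032.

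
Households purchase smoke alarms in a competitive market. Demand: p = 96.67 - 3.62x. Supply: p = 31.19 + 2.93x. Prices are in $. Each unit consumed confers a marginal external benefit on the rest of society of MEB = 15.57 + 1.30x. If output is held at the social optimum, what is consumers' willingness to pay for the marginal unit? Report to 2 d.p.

Social marginal benefit = demand + MEB = 112.24 - 2.32x.
Set SMB = MC: 112.24 - 2.32x = 31.19 + 2.93x → x* = 15.4381.
Consumer price on the demand curve at x*: 96.67 − 3.62×15.4381 = 40.7841.

P = $40.78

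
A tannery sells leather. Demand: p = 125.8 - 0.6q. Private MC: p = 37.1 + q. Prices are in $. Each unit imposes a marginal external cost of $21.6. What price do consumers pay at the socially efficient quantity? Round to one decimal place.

Social marginal cost = private MC + MEC = 58.7 + q.
Set SMC = demand: 58.7 + q = 125.8 - 0.6q → q* = 41.9375.
Consumer price on the demand curve at q*: 125.8 − 0.6×41.9375 = 100.6375.

P = $100.6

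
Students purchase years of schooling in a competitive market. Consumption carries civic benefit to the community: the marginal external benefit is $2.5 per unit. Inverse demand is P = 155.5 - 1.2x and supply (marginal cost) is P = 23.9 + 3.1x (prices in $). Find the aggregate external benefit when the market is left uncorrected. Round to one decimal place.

$76.5

Market equilibrium (private): 23.9 + 3.1x = 155.5 - 1.2x → x_m = 30.6047.
Total external benefit = MEB × x_m = 2.5 × 30.6047 = 76.5118.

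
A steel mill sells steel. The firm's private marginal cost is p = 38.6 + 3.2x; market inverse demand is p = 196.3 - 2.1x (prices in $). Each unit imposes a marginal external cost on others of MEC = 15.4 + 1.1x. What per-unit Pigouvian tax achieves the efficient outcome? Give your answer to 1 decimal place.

tax = $39.9 per unit

Social marginal cost = private MC + MEC = 54.0 + 4.3x.
Set SMC = demand: 54.0 + 4.3x = 196.3 - 2.1x → x* = 22.2344.
The Pigouvian tax equals MEC at x*: 15.4 + 1.1×22.2344 = 39.8578.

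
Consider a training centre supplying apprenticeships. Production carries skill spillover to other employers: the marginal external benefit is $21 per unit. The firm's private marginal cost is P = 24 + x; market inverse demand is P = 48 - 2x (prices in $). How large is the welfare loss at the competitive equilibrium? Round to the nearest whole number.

Market equilibrium (private): 24 + x = 48 - 2x → x_m = 8.0000.
Social marginal cost = private MC − MEB = 3 + x.
Set SMC = demand: 3 + x = 48 - 2x → x* = 15.0000.
Height of the DWL triangle at x_m is demand(x_m) − SMC(x_m) = MEB(x_m) = 21.0000.
DWL = ½ × 7.0000 × 21.0000 = 73.5000.

DWL = $74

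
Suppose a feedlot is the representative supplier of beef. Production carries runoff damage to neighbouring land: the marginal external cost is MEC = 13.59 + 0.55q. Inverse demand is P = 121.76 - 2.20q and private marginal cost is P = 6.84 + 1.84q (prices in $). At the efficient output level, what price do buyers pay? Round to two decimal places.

Social marginal cost = private MC + MEC = 20.43 + 2.39q.
Set SMC = demand: 20.43 + 2.39q = 121.76 - 2.20q → q* = 22.0763.
Consumer price on the demand curve at q*: 121.76 − 2.20×22.0763 = 73.1921.

P = $73.19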